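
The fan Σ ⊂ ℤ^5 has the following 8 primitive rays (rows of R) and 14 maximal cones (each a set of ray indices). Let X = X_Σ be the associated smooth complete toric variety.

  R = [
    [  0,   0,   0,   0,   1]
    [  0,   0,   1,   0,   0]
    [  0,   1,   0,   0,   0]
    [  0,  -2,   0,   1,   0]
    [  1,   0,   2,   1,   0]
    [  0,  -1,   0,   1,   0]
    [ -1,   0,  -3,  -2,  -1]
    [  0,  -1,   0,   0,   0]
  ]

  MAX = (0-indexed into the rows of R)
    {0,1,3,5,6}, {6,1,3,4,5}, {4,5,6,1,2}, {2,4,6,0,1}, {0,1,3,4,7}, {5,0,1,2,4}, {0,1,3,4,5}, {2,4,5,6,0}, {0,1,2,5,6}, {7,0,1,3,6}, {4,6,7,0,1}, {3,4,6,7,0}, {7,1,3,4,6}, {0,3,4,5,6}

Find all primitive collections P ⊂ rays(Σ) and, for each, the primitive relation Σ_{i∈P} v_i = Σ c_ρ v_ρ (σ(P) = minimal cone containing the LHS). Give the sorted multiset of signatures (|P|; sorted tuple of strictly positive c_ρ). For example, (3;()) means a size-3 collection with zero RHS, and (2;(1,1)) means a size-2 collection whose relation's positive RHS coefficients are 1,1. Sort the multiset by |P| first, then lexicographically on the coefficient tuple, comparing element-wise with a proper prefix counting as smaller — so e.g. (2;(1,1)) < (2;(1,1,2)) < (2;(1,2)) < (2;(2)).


The 5 primitive collections of Σ (r=8, n=5):

  {2,7}:  v_{2} + v_{7} = 0  ⟹  sig = (2;())
  {2,3}:  v_{2} + v_{3} = v_{5}  ⟹  sig = (2;(1))
  {5,7}:  v_{5} + v_{7} = v_{3}  ⟹  sig = (2;(1))
  {0,1,4,5,6}:  v_{0} + v_{1} + v_{4} + v_{5} + v_{6} = v_{7}  ⟹  sig = (5;(1))
  {0,1,3,4,6}:  v_{0} + v_{1} + v_{3} + v_{4} + v_{6} = 2·v_{7}  ⟹  sig = (5;(2))

Signatures (|P|; sorted positive RHS coefficients), sorted:
    |P|=2: 3 collections, coeffs (), (1), (1)
    |P|=5: 2 collections, coeffs (1), (2)


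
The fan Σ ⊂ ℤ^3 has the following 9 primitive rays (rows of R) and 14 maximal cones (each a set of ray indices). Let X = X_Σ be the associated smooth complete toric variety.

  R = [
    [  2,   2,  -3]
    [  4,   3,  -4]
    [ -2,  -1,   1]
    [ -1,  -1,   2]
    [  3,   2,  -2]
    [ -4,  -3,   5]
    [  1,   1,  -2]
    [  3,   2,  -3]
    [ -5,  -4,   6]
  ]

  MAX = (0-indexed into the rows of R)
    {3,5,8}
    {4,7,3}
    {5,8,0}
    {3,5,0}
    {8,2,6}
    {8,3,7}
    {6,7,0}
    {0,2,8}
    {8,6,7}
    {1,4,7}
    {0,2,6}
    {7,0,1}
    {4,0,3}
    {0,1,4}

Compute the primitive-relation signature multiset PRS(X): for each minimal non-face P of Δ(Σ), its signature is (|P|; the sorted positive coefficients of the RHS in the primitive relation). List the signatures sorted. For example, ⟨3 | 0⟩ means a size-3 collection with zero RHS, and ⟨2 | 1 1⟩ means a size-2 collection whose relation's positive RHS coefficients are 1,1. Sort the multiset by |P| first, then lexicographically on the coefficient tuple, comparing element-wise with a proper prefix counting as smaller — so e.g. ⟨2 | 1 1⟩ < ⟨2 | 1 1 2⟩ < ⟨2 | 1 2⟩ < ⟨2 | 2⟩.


Primitive collections (20):

  {3,6}:  v_{3} + v_{6} = 0 — sig = ⟨2 | 0⟩
  {1,2}:  v_{1} + v_{2} = v_{0} — sig = ⟨2 | 1⟩
  {1,3}:  v_{1} + v_{3} = v_{4} — sig = ⟨2 | 1⟩
  {1,8}:  v_{1} + v_{8} = v_{3} — sig = ⟨2 | 1⟩
  {2,7}:  v_{2} + v_{7} = v_{6} — sig = ⟨2 | 1⟩
  {4,6}:  v_{4} + v_{6} = v_{1} — sig = ⟨2 | 1⟩
  {5,7}:  v_{5} + v_{7} = v_{3} — sig = ⟨2 | 1⟩
  {1,6}:  v_{1} + v_{6} = v_{0} + v_{7} — sig = ⟨2 | 1 1⟩
  {2,3}:  v_{2} + v_{3} = v_{0} + v_{8} — sig = ⟨2 | 1 1⟩
  {2,4}:  v_{2} + v_{4} = v_{0} + v_{3} — sig = ⟨2 | 1 1⟩
  {5,6}:  v_{5} + v_{6} = v_{0} + v_{8} — sig = ⟨2 | 1 1⟩
  {1,5}:  v_{1} + v_{5} = v_{0} + 2·v_{3} — sig = ⟨2 | 1 2⟩
  {4,5}:  v_{4} + v_{5} = v_{0} + 3·v_{3} — sig = ⟨2 | 1 3⟩
  {4,8}:  v_{4} + v_{8} = 2·v_{3} — sig = ⟨2 | 2⟩
  {2,5}:  v_{2} + v_{5} = 2·v_{0} + 2·v_{8} — sig = ⟨2 | 2 2⟩
  {0,7,8}:  v_{0} + v_{7} + v_{8} = 0 — sig = ⟨3 | 0⟩
  {0,3,7}:  v_{0} + v_{3} + v_{7} = v_{1} — sig = ⟨3 | 1⟩
  {0,3,8}:  v_{0} + v_{3} + v_{8} = v_{5} — sig = ⟨3 | 1⟩
  {0,6,8}:  v_{0} + v_{6} + v_{8} = v_{2} — sig = ⟨3 | 1⟩
  {0,4,7}:  v_{0} + v_{4} + v_{7} = 2·v_{1} — sig = ⟨3 | 2⟩

Hence PRS(X_Σ) =
{ ⟨2 | 0⟩,  ⟨2 | 1⟩ ×6,  ⟨2 | 1 1⟩ ×4,  ⟨2 | 1 2⟩,  ⟨2 | 1 3⟩,  ⟨2 | 2⟩,  ⟨2 | 2 2⟩,  ⟨3 | 0⟩,  ⟨3 | 1⟩ ×3,  ⟨3 | 2⟩ }


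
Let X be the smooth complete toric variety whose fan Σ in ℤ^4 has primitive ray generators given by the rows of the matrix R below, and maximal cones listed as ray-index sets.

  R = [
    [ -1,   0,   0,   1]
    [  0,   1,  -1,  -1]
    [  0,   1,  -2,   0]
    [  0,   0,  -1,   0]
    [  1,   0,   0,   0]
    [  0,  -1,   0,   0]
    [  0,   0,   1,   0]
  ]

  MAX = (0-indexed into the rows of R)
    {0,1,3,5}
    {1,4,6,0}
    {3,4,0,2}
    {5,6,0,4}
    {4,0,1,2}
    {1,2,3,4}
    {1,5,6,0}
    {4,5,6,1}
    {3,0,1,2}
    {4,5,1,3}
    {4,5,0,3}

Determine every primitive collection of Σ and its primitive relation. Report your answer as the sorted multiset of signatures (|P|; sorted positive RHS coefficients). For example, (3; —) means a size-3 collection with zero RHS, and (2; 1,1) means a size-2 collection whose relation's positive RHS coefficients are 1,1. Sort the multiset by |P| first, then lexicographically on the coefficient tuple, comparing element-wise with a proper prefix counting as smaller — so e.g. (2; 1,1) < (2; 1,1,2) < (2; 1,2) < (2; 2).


The 5 primitive collections of Σ (r=7, n=4):

  {3,6}:  v_{3} + v_{6} = 0  ⟹  sig = (2; —)
  {2,6}:  v_{2} + v_{6} = v_{0} + v_{1} + v_{4}  ⟹  sig = (2; 1,1,1)
  {2,5}:  v_{2} + v_{5} = 2·v_{3}  ⟹  sig = (2; 2)
  {0,1,3,4}:  v_{0} + v_{1} + v_{3} + v_{4} = v_{2}  ⟹  sig = (4; 1)
  {0,1,4,5}:  v_{0} + v_{1} + v_{4} + v_{5} = v_{3}  ⟹  sig = (4; 1)

Signatures (|P|; sorted positive RHS coefficients), sorted:
    (2; —)
    (2; 1,1,1)
    (2; 2)
    (4; 1)
    (4; 1)


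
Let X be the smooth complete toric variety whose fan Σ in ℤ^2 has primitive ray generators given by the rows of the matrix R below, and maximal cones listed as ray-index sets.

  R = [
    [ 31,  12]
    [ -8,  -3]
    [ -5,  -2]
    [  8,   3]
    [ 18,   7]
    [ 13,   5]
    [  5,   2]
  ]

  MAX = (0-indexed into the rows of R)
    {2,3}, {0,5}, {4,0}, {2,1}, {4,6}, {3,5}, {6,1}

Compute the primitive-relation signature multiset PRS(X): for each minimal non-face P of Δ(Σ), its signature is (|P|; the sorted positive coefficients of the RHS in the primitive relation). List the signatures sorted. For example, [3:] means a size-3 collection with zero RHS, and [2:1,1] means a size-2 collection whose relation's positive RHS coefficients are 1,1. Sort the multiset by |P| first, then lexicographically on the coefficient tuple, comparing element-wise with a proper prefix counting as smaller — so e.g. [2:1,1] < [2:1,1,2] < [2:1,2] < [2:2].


14 collections generate NE(X_Σ); each relation:

  P={1,3}:  v_{1} + v_{3} = 0  ⟹  sig = [2:]
  P={2,6}:  v_{2} + v_{6} = 0  ⟹  sig = [2:]
  P={1,5}:  v_{1} + v_{5} = v_{6}  ⟹  sig = [2:1]
  P={2,4}:  v_{2} + v_{4} = v_{5}  ⟹  sig = [2:1]
  P={2,5}:  v_{2} + v_{5} = v_{3}  ⟹  sig = [2:1]
  P={3,6}:  v_{3} + v_{6} = v_{5}  ⟹  sig = [2:1]
  P={4,5}:  v_{4} + v_{5} = v_{0}  ⟹  sig = [2:1]
  P={5,6}:  v_{5} + v_{6} = v_{4}  ⟹  sig = [2:1]
  P={0,1}:  v_{0} + v_{1} = v_{4} + v_{6}  ⟹  sig = [2:1,1]
  P={0,2}:  v_{0} + v_{2} = 2·v_{5}  ⟹  sig = [2:2]
  P={0,6}:  v_{0} + v_{6} = 2·v_{4}  ⟹  sig = [2:2]
  P={1,4}:  v_{1} + v_{4} = 2·v_{6}  ⟹  sig = [2:2]
  P={3,4}:  v_{3} + v_{4} = 2·v_{5}  ⟹  sig = [2:2]
  P={0,3}:  v_{0} + v_{3} = 3·v_{5}  ⟹  sig = [2:3]

Sorted signature multiset PRS(X):
    |P|=2: 14 collections, coeffs (), (), (1), (1), (1), (1), (1), (1), (1,1), (2), (2), (2), (2), (3)


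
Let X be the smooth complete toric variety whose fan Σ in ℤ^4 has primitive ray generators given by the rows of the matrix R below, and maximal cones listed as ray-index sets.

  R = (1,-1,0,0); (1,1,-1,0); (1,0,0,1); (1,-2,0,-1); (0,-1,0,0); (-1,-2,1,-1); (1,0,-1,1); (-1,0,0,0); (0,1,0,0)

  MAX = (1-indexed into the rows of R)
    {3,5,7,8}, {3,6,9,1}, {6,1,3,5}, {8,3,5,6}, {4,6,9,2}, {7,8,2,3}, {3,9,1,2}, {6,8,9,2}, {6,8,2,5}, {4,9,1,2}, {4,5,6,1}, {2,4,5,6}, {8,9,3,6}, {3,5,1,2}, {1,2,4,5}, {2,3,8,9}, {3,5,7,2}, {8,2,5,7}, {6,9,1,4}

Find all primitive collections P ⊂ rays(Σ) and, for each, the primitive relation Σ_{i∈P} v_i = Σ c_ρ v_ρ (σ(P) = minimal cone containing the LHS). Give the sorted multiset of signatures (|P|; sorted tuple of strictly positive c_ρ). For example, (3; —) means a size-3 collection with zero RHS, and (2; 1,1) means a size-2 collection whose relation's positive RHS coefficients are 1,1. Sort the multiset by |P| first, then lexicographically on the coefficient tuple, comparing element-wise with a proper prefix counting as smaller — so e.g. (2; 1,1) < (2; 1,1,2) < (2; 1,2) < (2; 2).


11 collections generate NE(X_Σ); each relation:

  {5,9}:  v_{5} + v_{9} = 0  so sig = (2; —)
  {1,8}:  v_{1} + v_{8} = v_{5}  so sig = (2; 1)
  {4,8}:  v_{4} + v_{8} = v_{2} + v_{5} + v_{6}  so sig = (2; 1,1,1)
  {7,9}:  v_{7} + v_{9} = v_{2} + v_{3} + v_{8}  so sig = (2; 1,1,1)
  {1,7}:  v_{1} + v_{7} = v_{2} + v_{3} + 2·v_{5}  so sig = (2; 1,1,2)
  {4,7}:  v_{4} + v_{7} = v_{1} + v_{2} + 2·v_{5}  so sig = (2; 1,1,2)
  {3,4}:  v_{3} + v_{4} = 2·v_{1}  so sig = (2; 2)
  {6,7}:  v_{6} + v_{7} = 2·v_{5}  so sig = (2; 2)
  {1,2,6}:  v_{1} + v_{2} + v_{6} = v_{4}  so sig = (3; 1)
  {2,3,6}:  v_{2} + v_{3} + v_{6} = v_{1}  so sig = (3; 1)
  {2,3,5,8}:  v_{2} + v_{3} + v_{5} + v_{8} = v_{7}  so sig = (4; 1)

Signatures (|P|; sorted positive RHS coefficients), sorted:
[(2; —), (2; 1), (2; 1,1,1), (2; 1,1,1), (2; 1,1,2), (2; 1,1,2), (2; 2), (2; 2), (3; 1), (3; 1), (4; 1)]


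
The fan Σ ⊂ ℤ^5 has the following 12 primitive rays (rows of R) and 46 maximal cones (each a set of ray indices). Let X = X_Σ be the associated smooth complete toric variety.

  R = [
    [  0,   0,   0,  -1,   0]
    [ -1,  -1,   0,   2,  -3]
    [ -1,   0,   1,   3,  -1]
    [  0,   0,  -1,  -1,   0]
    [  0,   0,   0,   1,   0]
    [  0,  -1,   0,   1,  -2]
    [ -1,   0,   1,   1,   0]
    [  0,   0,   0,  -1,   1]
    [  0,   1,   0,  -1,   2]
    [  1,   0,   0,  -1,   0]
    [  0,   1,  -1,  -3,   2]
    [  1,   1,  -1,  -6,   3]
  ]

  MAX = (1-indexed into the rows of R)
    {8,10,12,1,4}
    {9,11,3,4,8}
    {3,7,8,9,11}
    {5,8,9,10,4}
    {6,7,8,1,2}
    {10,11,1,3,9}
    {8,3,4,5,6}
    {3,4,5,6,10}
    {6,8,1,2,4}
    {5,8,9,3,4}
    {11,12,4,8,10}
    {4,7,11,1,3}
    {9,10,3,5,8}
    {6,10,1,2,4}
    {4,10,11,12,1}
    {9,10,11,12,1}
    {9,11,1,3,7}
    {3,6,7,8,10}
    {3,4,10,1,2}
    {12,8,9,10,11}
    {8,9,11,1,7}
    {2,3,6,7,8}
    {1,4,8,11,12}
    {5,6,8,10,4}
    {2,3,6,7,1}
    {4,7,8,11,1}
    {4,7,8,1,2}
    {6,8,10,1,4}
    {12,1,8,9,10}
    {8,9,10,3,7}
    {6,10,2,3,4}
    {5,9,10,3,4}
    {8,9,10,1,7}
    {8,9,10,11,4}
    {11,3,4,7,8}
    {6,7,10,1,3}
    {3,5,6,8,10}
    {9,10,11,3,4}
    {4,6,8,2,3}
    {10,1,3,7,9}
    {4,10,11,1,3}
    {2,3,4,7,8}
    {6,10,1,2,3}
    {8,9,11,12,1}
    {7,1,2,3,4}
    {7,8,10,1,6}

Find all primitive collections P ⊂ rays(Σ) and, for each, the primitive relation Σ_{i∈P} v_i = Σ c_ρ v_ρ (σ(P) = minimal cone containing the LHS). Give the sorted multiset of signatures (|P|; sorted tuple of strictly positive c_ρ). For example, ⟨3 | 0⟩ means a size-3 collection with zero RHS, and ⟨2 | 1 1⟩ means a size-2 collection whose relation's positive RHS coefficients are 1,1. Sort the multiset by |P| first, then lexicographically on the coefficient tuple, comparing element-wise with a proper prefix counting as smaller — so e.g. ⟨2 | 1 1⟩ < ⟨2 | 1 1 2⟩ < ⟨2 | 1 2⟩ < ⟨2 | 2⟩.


Primitive collections (26):

  P = {1,5}:  v_{1} + v_{5} = 0 — sig = ⟨2 | 0⟩
  P = {6,9}:  v_{6} + v_{9} = 0 — sig = ⟨2 | 0⟩
  P = {5,7}:  v_{5} + v_{7} = v_{3} + v_{8} — sig = ⟨2 | 1 1⟩
  P = {5,11}:  v_{5} + v_{11} = v_{4} + v_{9} — sig = ⟨2 | 1 1⟩
  P = {6,11}:  v_{6} + v_{11} = v_{1} + v_{4} — sig = ⟨2 | 1 1⟩
  P = {2,5}:  v_{2} + v_{5} = v_{3} + v_{4} + v_{6} — sig = ⟨2 | 1 1 1⟩
  P = {2,9}:  v_{2} + v_{9} = v_{1} + v_{3} + v_{4} — sig = ⟨2 | 1 1 1⟩
  P = {5,12}:  v_{5} + v_{12} = v_{8} + v_{10} + v_{11} — sig = ⟨2 | 1 1 1⟩
  P = {6,12}:  v_{6} + v_{12} = 2·v_{1} + v_{4} + v_{8} + v_{10} — sig = ⟨2 | 1 1 1 2⟩
  P = {7,12}:  v_{7} + v_{12} = 3·v_{1} + v_{8} + v_{9} — sig = ⟨2 | 1 1 3⟩
  P = {3,12}:  v_{3} + v_{12} = 2·v_{1} + v_{9} — sig = ⟨2 | 1 2⟩
  P = {2,11}:  v_{2} + v_{11} = 2·v_{1} + v_{3} + 2·v_{4} — sig = ⟨2 | 1 2 2⟩
  P = {2,12}:  v_{2} + v_{12} = 3·v_{1} + v_{4} — sig = ⟨2 | 1 3⟩
  P = {1,3,8}:  v_{1} + v_{3} + v_{8} = v_{7} — sig = ⟨3 | 1⟩
  P = {1,4,9}:  v_{1} + v_{4} + v_{9} = v_{11} — sig = ⟨3 | 1⟩
  P = {4,7,10}:  v_{4} + v_{7} + v_{10} = v_{1} — sig = ⟨3 | 1⟩
  P = {2,8,10}:  v_{2} + v_{8} + v_{10} = v_{1} + v_{6} — sig = ⟨3 | 1 1⟩
  P = {4,6,7}:  v_{4} + v_{6} + v_{7} = v_{2} + v_{8} — sig = ⟨3 | 1 1⟩
  P = {4,7,9}:  v_{4} + v_{7} + v_{9} = v_{3} + v_{8} + v_{11} — sig = ⟨3 | 1 1 1⟩
  P = {2,7,10}:  v_{2} + v_{7} + v_{10} = 2·v_{1} + v_{3} + v_{6} — sig = ⟨3 | 1 1 2⟩
  P = {4,9,12}:  v_{4} + v_{9} + v_{12} = v_{8} + v_{10} + 2·v_{11} — sig = ⟨3 | 1 1 2⟩
  P = {7,10,11}:  v_{7} + v_{10} + v_{11} = 2·v_{1} + v_{9} — sig = ⟨3 | 1 2⟩
  P = {3,4,8,10}:  v_{3} + v_{4} + v_{8} + v_{10} = 0 — sig = ⟨4 | 0⟩
  P = {1,3,4,6}:  v_{1} + v_{3} + v_{4} + v_{6} = v_{2} — sig = ⟨4 | 1⟩
  P = {1,8,10,11}:  v_{1} + v_{8} + v_{10} + v_{11} = v_{12} — sig = ⟨4 | 1⟩
  P = {3,8,10,11}:  v_{3} + v_{8} + v_{10} + v_{11} = v_{1} + v_{9} — sig = ⟨4 | 1 1⟩

Signatures (|P|; sorted positive RHS coefficients), sorted:
[⟨2 | 0⟩, ⟨2 | 0⟩, ⟨2 | 1 1⟩, ⟨2 | 1 1⟩, ⟨2 | 1 1⟩, ⟨2 | 1 1 1⟩, ⟨2 | 1 1 1⟩, ⟨2 | 1 1 1⟩, ⟨2 | 1 1 1 2⟩, ⟨2 | 1 1 3⟩, ⟨2 | 1 2⟩, ⟨2 | 1 2 2⟩, ⟨2 | 1 3⟩, ⟨3 | 1⟩, ⟨3 | 1⟩, ⟨3 | 1⟩, ⟨3 | 1 1⟩, ⟨3 | 1 1⟩, ⟨3 | 1 1 1⟩, ⟨3 | 1 1 2⟩, ⟨3 | 1 1 2⟩, ⟨3 | 1 2⟩, ⟨4 | 0⟩, ⟨4 | 1⟩, ⟨4 | 1⟩, ⟨4 | 1 1⟩]


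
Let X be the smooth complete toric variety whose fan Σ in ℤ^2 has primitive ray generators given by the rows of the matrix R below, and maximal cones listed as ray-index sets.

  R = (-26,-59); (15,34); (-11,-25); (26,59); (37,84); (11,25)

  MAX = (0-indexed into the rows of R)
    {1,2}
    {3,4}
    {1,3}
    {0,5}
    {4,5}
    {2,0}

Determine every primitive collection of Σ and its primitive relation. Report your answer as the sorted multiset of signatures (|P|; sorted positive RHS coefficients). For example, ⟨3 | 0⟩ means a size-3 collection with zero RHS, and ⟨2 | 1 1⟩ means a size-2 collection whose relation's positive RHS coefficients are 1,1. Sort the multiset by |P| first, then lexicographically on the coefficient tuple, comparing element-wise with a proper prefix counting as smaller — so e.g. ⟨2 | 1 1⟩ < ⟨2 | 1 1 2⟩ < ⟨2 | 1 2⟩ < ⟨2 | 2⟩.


Δ(Σ) — 6 vertices, 9 min non-faces:

  • {0,3}:  v_{0} + v_{3} = 0 — sig = ⟨2 | 0⟩
  • {2,5}:  v_{2} + v_{5} = 0 — sig = ⟨2 | 0⟩
  • {0,1}:  v_{0} + v_{1} = v_{2} — sig = ⟨2 | 1⟩
  • {0,4}:  v_{0} + v_{4} = v_{5} — sig = ⟨2 | 1⟩
  • {1,5}:  v_{1} + v_{5} = v_{3} — sig = ⟨2 | 1⟩
  • {2,3}:  v_{2} + v_{3} = v_{1} — sig = ⟨2 | 1⟩
  • {2,4}:  v_{2} + v_{4} = v_{3} — sig = ⟨2 | 1⟩
  • {3,5}:  v_{3} + v_{5} = v_{4} — sig = ⟨2 | 1⟩
  • {1,4}:  v_{1} + v_{4} = 2·v_{3} — sig = ⟨2 | 2⟩

so the primitive-relation signature multiset is
    |P|=2: 9 collections, coeffs (), (), (1), (1), (1), (1), (1), (1), (2)


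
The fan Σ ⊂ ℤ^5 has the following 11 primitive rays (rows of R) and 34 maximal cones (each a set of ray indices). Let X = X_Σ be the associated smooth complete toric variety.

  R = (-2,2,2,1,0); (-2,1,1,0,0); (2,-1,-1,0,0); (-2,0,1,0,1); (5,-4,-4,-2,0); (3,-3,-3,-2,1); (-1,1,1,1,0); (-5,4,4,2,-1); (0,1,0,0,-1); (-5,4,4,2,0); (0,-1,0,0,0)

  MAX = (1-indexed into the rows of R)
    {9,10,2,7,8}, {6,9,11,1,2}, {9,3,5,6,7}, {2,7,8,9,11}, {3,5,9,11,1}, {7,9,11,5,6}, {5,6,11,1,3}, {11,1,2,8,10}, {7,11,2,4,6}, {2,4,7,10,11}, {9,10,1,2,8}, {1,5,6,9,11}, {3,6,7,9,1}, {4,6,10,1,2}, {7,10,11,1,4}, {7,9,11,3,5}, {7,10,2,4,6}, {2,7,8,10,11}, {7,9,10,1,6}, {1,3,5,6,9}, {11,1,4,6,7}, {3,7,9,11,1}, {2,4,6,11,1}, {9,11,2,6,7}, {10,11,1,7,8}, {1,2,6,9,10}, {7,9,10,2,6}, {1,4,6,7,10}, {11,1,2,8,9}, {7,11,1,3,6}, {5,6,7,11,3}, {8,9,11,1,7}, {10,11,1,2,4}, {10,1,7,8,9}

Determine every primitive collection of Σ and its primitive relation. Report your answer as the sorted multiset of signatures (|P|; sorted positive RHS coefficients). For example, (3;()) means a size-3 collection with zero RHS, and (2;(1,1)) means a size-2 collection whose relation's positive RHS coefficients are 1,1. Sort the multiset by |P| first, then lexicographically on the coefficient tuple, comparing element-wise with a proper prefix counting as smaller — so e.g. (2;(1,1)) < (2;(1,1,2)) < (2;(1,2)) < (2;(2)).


Δ(Σ) — 11 vertices, 17 min non-faces:

  • {2,3}:  v_{2} + v_{3} = 0  ⟹  sig = (2;())
  • {5,10}:  v_{5} + v_{10} = 0  ⟹  sig = (2;())
  • {4,9}:  v_{4} + v_{9} = v_{2}  ⟹  sig = (2;(1))
  • {6,8}:  v_{6} + v_{8} = v_{2}  ⟹  sig = (2;(1))
  • {3,10}:  v_{3} + v_{10} = v_{1} + v_{7}  ⟹  sig = (2;(1,1))
  • {4,5}:  v_{4} + v_{5} = v_{6} + v_{11}  ⟹  sig = (2;(1,1))
  • {5,8}:  v_{5} + v_{8} = v_{9} + v_{11}  ⟹  sig = (2;(1,1))
  • {2,5}:  v_{2} + v_{5} = v_{6} + v_{9} + v_{11}  ⟹  sig = (2;(1,1,1))
  • {4,8}:  v_{4} + v_{8} = v_{2} + v_{10} + v_{11}  ⟹  sig = (2;(1,1,1))
  • {3,4}:  v_{3} + v_{4} = v_{1} + v_{6} + v_{7} + v_{11}  ⟹  sig = (2;(1,1,1,1))
  • {3,8}:  v_{3} + v_{8} = v_{1} + v_{7} + v_{9} + v_{11}  ⟹  sig = (2;(1,1,1,1))
  • {1,2,7}:  v_{1} + v_{2} + v_{7} = v_{10}  ⟹  sig = (3;(1))
  • {1,5,7}:  v_{1} + v_{5} + v_{7} = v_{3}  ⟹  sig = (3;(1))
  • {6,10,11}:  v_{6} + v_{10} + v_{11} = v_{4}  ⟹  sig = (3;(1))
  • {9,10,11}:  v_{9} + v_{10} + v_{11} = v_{8}  ⟹  sig = (3;(1))
  • {3,6,9,11}:  v_{3} + v_{6} + v_{9} + v_{11} = v_{5}  ⟹  sig = (4;(1))
  • {1,6,7,9,11}:  v_{1} + v_{6} + v_{7} + v_{9} + v_{11} = 0  ⟹  sig = (5;())

Sorted signature multiset PRS(X):
    |P|=2: 11 collections, coeffs (), (), (1), (1), (1,1), (1,1), (1,1), (1,1,1), (1,1,1), (1,1,1,1), (1,1,1,1)
    |P|=3: 4 collections, coeffs (1), (1), (1), (1)
    |P|=4: 1 collection, coeffs (1)
    |P|=5: 1 collection, coeffs ()


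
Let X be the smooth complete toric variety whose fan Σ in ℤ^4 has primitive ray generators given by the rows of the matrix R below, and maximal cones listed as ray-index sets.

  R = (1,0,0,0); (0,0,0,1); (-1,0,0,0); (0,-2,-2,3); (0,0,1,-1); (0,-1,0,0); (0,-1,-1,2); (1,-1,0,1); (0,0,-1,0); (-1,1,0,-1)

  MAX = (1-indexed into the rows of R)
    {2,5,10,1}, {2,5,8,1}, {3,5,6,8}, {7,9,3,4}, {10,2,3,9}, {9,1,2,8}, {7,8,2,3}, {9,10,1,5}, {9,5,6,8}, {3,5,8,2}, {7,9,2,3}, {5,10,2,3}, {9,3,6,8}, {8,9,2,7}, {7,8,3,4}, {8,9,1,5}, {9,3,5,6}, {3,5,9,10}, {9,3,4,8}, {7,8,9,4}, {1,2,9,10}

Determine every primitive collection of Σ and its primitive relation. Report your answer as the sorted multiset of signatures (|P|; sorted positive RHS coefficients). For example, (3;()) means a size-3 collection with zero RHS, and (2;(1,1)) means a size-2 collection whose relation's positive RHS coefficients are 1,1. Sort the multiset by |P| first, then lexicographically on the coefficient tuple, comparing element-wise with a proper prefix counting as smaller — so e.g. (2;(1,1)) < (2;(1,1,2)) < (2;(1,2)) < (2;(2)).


|primitive collections| = 18. Relations:

  {1,3}:  v_{1} + v_{3} = 0  ⇒ sig = (2;())
  {8,10}:  v_{8} + v_{10} = 0  ⇒ sig = (2;())
  {2,6}:  v_{2} + v_{6} = v_{3} + v_{8}  ⇒ sig = (2;(1,1))
  {5,7}:  v_{5} + v_{7} = v_{3} + v_{8}  ⇒ sig = (2;(1,1))
  {1,4}:  v_{1} + v_{4} = v_{7} + v_{8} + v_{9}  ⇒ sig = (2;(1,1,1))
  {1,6}:  v_{1} + v_{6} = v_{5} + v_{8} + v_{9}  ⇒ sig = (2;(1,1,1))
  {1,7}:  v_{1} + v_{7} = v_{2} + v_{8} + v_{9}  ⇒ sig = (2;(1,1,1))
  {4,10}:  v_{4} + v_{10} = v_{3} + v_{7} + v_{9}  ⇒ sig = (2;(1,1,1))
  {6,10}:  v_{6} + v_{10} = v_{3} + v_{5} + v_{9}  ⇒ sig = (2;(1,1,1))
  {7,10}:  v_{7} + v_{10} = v_{2} + v_{3} + v_{9}  ⇒ sig = (2;(1,1,1))
  {4,5}:  v_{4} + v_{5} = 2·v_{3} + 2·v_{8} + v_{9}  ⇒ sig = (2;(1,2,2))
  {6,7}:  v_{6} + v_{7} = 2·v_{3} + 2·v_{8} + v_{9}  ⇒ sig = (2;(1,2,2))
  {2,4}:  v_{2} + v_{4} = 2·v_{7}  ⇒ sig = (2;(2))
  {4,6}:  v_{4} + v_{6} = 3·v_{3} + 3·v_{8} + 2·v_{9}  ⇒ sig = (2;(2,3,3))
  {2,5,9}:  v_{2} + v_{5} + v_{9} = 0  ⇒ sig = (3;())
  {2,3,8,9}:  v_{2} + v_{3} + v_{8} + v_{9} = v_{7}  ⇒ sig = (4;(1))
  {3,5,8,9}:  v_{3} + v_{5} + v_{8} + v_{9} = v_{6}  ⇒ sig = (4;(1))
  {3,7,8,9}:  v_{3} + v_{7} + v_{8} + v_{9} = v_{4}  ⇒ sig = (4;(1))

Hence PRS(X_Σ) =
[(2;()), (2;()), (2;(1,1)), (2;(1,1)), (2;(1,1,1)), (2;(1,1,1)), (2;(1,1,1)), (2;(1,1,1)), (2;(1,1,1)), (2;(1,1,1)), (2;(1,2,2)), (2;(1,2,2)), (2;(2)), (2;(2,3,3)), (3;()), (4;(1)), (4;(1)), (4;(1))]


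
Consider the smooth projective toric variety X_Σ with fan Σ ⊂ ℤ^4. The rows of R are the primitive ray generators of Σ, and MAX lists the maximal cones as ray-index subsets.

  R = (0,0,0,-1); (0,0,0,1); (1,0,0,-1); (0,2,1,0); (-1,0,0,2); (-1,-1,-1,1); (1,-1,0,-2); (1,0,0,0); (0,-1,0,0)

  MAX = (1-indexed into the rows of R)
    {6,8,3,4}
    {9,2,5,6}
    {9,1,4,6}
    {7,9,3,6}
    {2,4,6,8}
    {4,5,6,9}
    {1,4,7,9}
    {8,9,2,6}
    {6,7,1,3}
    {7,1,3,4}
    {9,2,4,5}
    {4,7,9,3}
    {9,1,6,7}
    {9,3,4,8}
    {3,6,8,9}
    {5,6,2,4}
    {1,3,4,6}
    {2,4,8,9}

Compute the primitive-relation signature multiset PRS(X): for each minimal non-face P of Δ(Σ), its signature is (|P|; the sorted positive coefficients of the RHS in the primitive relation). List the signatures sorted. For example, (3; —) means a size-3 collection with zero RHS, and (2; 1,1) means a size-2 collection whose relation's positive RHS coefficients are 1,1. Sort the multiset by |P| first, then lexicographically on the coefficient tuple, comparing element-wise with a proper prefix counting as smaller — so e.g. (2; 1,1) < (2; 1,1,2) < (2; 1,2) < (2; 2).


14 minimal non-faces of Δ(Σ) (on 9 rays):

  P={1,2}:  v_{1} + v_{2} = 0  so sig = (2; —)
  P={1,8}:  v_{1} + v_{8} = v_{3}  so sig = (2; 1)
  P={2,3}:  v_{2} + v_{3} = v_{8}  so sig = (2; 1)
  P={3,5}:  v_{3} + v_{5} = v_{2}  so sig = (2; 1)
  P={5,7}:  v_{5} + v_{7} = v_{9}  so sig = (2; 1)
  P={2,7}:  v_{2} + v_{7} = v_{3} + v_{9}  so sig = (2; 1,1)
  P={1,5}:  v_{1} + v_{5} = v_{4} + v_{6} + v_{9}  so sig = (2; 1,1,1)
  P={7,8}:  v_{7} + v_{8} = 2·v_{3} + v_{9}  so sig = (2; 1,2)
  P={5,8}:  v_{5} + v_{8} = 2·v_{2}  so sig = (2; 2)
  P={1,3,9}:  v_{1} + v_{3} + v_{9} = v_{7}  so sig = (3; 1)
  P={4,6,7}:  v_{4} + v_{6} + v_{7} = v_{1}  so sig = (3; 1)
  P={3,4,6,9}:  v_{3} + v_{4} + v_{6} + v_{9} = 0  so sig = (4; —)
  P={2,4,6,9}:  v_{2} + v_{4} + v_{6} + v_{9} = v_{5}  so sig = (4; 1)
  P={4,6,8,9}:  v_{4} + v_{6} + v_{8} + v_{9} = v_{2}  so sig = (4; 1)

Sorted signature multiset PRS(X):
    (2; —)
    (2; 1)
    (2; 1)
    (2; 1)
    (2; 1)
    (2; 1,1)
    (2; 1,1,1)
    (2; 1,2)
    (2; 2)
    (3; 1)
    (3; 1)
    (4; —)
    (4; 1)
    (4; 1)


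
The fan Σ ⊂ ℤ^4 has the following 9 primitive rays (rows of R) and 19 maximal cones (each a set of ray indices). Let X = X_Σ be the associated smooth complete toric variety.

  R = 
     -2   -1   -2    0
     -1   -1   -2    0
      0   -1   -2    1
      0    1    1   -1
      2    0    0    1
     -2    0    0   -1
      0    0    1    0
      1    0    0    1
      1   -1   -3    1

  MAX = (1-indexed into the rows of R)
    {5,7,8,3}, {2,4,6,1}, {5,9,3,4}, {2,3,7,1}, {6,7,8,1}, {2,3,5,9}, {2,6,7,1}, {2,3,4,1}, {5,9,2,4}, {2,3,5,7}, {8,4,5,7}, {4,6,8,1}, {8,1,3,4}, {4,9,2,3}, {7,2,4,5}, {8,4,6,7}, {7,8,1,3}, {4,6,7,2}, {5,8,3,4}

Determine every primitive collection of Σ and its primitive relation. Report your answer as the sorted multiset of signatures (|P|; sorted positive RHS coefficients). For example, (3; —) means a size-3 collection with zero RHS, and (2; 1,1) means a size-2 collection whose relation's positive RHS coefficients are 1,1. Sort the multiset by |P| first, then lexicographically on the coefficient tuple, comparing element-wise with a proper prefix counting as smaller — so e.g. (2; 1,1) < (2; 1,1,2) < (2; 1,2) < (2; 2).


|primitive collections| = 11. Relations:

  P={5,6}:  v_{5} + v_{6} = 0 — sig = (2; —)
  P={1,5}:  v_{1} + v_{5} = v_{3} — sig = (2; 1)
  P={2,8}:  v_{2} + v_{8} = v_{3} — sig = (2; 1)
  P={3,6}:  v_{3} + v_{6} = v_{1} — sig = (2; 1)
  P={7,9}:  v_{7} + v_{9} = v_{2} + v_{5} — sig = (2; 1,1)
  P={6,9}:  v_{6} + v_{9} = v_{2} + v_{3} + v_{4} — sig = (2; 1,1,1)
  P={1,9}:  v_{1} + v_{9} = v_{2} + 2·v_{3} + v_{4} — sig = (2; 1,1,2)
  P={8,9}:  v_{8} + v_{9} = 2·v_{3} + v_{4} + v_{5} — sig = (2; 1,1,2)
  P={3,4,7}:  v_{3} + v_{4} + v_{7} = 0 — sig = (3; —)
  P={1,4,7}:  v_{1} + v_{4} + v_{7} = v_{6} — sig = (3; 1)
  P={2,3,4,5}:  v_{2} + v_{3} + v_{4} + v_{5} = v_{9} — sig = (4; 1)

so the primitive-relation signature multiset is
{ (2; —),  (2; 1) ×3,  (2; 1,1),  (2; 1,1,1),  (2; 1,1,2) ×2,  (3; —),  (3; 1),  (4; 1) }


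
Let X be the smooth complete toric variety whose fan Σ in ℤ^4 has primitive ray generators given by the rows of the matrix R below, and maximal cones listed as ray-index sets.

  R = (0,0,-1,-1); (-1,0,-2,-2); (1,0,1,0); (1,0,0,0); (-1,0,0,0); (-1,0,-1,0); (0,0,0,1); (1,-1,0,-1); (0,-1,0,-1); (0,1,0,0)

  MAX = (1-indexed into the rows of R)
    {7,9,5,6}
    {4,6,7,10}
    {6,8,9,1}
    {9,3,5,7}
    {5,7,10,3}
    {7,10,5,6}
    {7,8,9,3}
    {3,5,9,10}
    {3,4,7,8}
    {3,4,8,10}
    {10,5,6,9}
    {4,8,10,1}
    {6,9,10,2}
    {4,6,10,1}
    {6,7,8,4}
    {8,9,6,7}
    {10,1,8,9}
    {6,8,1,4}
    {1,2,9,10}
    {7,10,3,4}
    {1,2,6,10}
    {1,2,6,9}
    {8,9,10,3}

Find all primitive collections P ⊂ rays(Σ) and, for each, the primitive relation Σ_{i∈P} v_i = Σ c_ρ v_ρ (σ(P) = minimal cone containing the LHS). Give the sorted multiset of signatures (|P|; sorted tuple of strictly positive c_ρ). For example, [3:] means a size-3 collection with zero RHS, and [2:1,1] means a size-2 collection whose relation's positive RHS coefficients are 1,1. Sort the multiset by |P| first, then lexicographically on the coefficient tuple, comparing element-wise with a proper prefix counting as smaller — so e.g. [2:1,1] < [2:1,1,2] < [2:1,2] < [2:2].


Minimal non-faces — 16 found among 10 rays, 23 max cones:

  P = {3,6}:  v_{3} + v_{6} = 0 — sig = [2:]
  P = {4,5}:  v_{4} + v_{5} = 0 — sig = [2:]
  P = {4,9}:  v_{4} + v_{9} = v_{8} — sig = [2:1]
  P = {5,8}:  v_{5} + v_{8} = v_{9} — sig = [2:1]
  P = {1,3}:  v_{1} + v_{3} = v_{8} + v_{10} — sig = [2:1,1]
  P = {1,7}:  v_{1} + v_{7} = v_{4} + v_{6} — sig = [2:1,1]
  P = {2,7}:  v_{2} + v_{7} = v_{1} + v_{6} — sig = [2:1,1]
  P = {1,5}:  v_{1} + v_{5} = v_{6} + v_{9} + v_{10} — sig = [2:1,1,1]
  P = {2,3}:  v_{2} + v_{3} = v_{1} + v_{9} + v_{10} — sig = [2:1,1,1]
  P = {2,8}:  v_{2} + v_{8} = 2·v_{1} + v_{9} — sig = [2:1,2]
  P = {2,4}:  v_{2} + v_{4} = 2·v_{1} — sig = [2:2]
  P = {2,5}:  v_{2} + v_{5} = 2·v_{6} + 2·v_{9} + 2·v_{10} — sig = [2:2,2,2]
  P = {7,9,10}:  v_{7} + v_{9} + v_{10} = 0 — sig = [3:]
  P = {6,8,10}:  v_{6} + v_{8} + v_{10} = v_{1} — sig = [3:1]
  P = {7,8,10}:  v_{7} + v_{8} + v_{10} = v_{4} — sig = [3:1]
  P = {1,6,9,10}:  v_{1} + v_{6} + v_{9} + v_{10} = v_{2} — sig = [4:1]

Hence PRS(X_Σ) =
{ [2:] ×2,  [2:1] ×2,  [2:1,1] ×3,  [2:1,1,1] ×2,  [2:1,2],  [2:2],  [2:2,2,2],  [3:],  [3:1] ×2,  [4:1] }


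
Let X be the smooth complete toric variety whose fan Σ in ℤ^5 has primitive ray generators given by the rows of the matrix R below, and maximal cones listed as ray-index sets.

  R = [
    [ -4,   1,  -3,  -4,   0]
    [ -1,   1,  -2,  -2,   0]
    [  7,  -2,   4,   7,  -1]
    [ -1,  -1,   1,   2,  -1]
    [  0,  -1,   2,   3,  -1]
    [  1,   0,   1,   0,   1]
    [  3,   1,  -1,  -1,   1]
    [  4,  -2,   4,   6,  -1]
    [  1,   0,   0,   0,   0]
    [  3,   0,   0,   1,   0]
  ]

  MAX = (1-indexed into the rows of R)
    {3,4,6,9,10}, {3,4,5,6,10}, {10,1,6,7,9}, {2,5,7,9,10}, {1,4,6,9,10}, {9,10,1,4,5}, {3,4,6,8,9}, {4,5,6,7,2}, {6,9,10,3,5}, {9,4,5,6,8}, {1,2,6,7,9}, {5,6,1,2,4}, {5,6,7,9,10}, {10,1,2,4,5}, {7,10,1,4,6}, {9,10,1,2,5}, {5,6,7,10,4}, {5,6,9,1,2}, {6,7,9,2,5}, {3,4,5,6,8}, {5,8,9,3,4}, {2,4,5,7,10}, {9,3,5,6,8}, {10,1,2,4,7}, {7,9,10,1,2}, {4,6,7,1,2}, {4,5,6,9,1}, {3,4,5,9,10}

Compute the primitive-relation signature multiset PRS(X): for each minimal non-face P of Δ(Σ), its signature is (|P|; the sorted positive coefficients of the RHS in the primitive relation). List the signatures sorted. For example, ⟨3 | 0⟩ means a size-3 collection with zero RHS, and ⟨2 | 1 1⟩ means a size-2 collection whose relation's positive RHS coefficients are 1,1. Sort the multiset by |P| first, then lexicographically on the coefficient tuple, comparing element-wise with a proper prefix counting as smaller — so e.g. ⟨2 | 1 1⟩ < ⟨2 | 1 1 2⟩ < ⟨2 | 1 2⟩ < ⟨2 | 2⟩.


|primitive collections| = 14. Relations:

  • {8,10}:  v_{8} + v_{10} = v_{3} ; sig = ⟨2 | 1⟩
  • {1,8}:  v_{1} + v_{8} = v_{4} + v_{9} ; sig = ⟨2 | 1 1⟩
  • {2,8}:  v_{2} + v_{8} = v_{5} + v_{10} ; sig = ⟨2 | 1 1⟩
  • {1,3}:  v_{1} + v_{3} = v_{4} + v_{9} + v_{10} ; sig = ⟨2 | 1 1 1⟩
  • {7,8}:  v_{7} + v_{8} = v_{5} + v_{6} + 2·v_{10} ; sig = ⟨2 | 1 1 2⟩
  • {3,7}:  v_{3} + v_{7} = v_{5} + v_{6} + 3·v_{10} ; sig = ⟨2 | 1 1 3⟩
  • {2,3}:  v_{2} + v_{3} = v_{5} + 2·v_{10} ; sig = ⟨2 | 1 2⟩
  • {1,5,7}:  v_{1} + v_{5} + v_{7} = v_{2} ; sig = ⟨3 | 1⟩
  • {2,6,10}:  v_{2} + v_{6} + v_{10} = v_{7} ; sig = ⟨3 | 1⟩
  • {4,7,9}:  v_{4} + v_{7} + v_{9} = v_{10} ; sig = ⟨3 | 1⟩
  • {2,4,9}:  v_{2} + v_{4} + v_{9} = v_{1} + v_{5} + v_{10} ; sig = ⟨3 | 1 1 1⟩
  • {1,5,6,10}:  v_{1} + v_{5} + v_{6} + v_{10} = 0 ; sig = ⟨4 | 0⟩
  • {4,5,6,9,10}:  v_{4} + v_{5} + v_{6} + v_{9} + v_{10} = v_{8} ; sig = ⟨5 | 1⟩
  • {3,4,5,6,9}:  v_{3} + v_{4} + v_{5} + v_{6} + v_{9} = 2·v_{8} ; sig = ⟨5 | 2⟩

Hence PRS(X_Σ) =
{ ⟨2 | 1⟩,  ⟨2 | 1 1⟩ ×2,  ⟨2 | 1 1 1⟩,  ⟨2 | 1 1 2⟩,  ⟨2 | 1 1 3⟩,  ⟨2 | 1 2⟩,  ⟨3 | 1⟩ ×3,  ⟨3 | 1 1 1⟩,  ⟨4 | 0⟩,  ⟨5 | 1⟩,  ⟨5 | 2⟩ }


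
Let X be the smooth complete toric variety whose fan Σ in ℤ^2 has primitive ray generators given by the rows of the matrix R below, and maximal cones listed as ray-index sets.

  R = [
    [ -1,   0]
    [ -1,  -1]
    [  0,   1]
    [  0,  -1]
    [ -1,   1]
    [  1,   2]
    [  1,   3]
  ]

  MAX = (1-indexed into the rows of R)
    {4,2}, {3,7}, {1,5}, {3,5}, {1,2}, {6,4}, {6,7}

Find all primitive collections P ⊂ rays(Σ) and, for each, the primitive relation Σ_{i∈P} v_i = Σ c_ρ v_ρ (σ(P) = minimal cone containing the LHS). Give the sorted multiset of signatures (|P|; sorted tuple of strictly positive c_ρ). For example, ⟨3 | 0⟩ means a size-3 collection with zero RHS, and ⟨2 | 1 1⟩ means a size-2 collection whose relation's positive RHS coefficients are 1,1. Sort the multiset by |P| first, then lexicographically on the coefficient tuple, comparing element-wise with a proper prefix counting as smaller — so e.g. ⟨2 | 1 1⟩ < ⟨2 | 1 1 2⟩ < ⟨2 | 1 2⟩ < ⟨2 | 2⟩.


Primitive collections (14):

  P = {3,4}:  v_{3} + v_{4} = 0  ⇒ sig = ⟨2 | 0⟩
  P = {1,3}:  v_{1} + v_{3} = v_{5}  ⇒ sig = ⟨2 | 1⟩
  P = {1,4}:  v_{1} + v_{4} = v_{2}  ⇒ sig = ⟨2 | 1⟩
  P = {2,3}:  v_{2} + v_{3} = v_{1}  ⇒ sig = ⟨2 | 1⟩
  P = {2,6}:  v_{2} + v_{6} = v_{3}  ⇒ sig = ⟨2 | 1⟩
  P = {3,6}:  v_{3} + v_{6} = v_{7}  ⇒ sig = ⟨2 | 1⟩
  P = {4,5}:  v_{4} + v_{5} = v_{1}  ⇒ sig = ⟨2 | 1⟩
  P = {4,7}:  v_{4} + v_{7} = v_{6}  ⇒ sig = ⟨2 | 1⟩
  P = {1,6}:  v_{1} + v_{6} = 2·v_{3}  ⇒ sig = ⟨2 | 2⟩
  P = {2,5}:  v_{2} + v_{5} = 2·v_{1}  ⇒ sig = ⟨2 | 2⟩
  P = {2,7}:  v_{2} + v_{7} = 2·v_{3}  ⇒ sig = ⟨2 | 2⟩
  P = {1,7}:  v_{1} + v_{7} = 3·v_{3}  ⇒ sig = ⟨2 | 3⟩
  P = {5,6}:  v_{5} + v_{6} = 3·v_{3}  ⇒ sig = ⟨2 | 3⟩
  P = {5,7}:  v_{5} + v_{7} = 4·v_{3}  ⇒ sig = ⟨2 | 4⟩

Hence PRS(X_Σ) =
    ⟨2 | 0⟩
    ⟨2 | 1⟩
    ⟨2 | 1⟩
    ⟨2 | 1⟩
    ⟨2 | 1⟩
    ⟨2 | 1⟩
    ⟨2 | 1⟩
    ⟨2 | 1⟩
    ⟨2 | 2⟩
    ⟨2 | 2⟩
    ⟨2 | 2⟩
    ⟨2 | 3⟩
    ⟨2 | 3⟩
    ⟨2 | 4⟩


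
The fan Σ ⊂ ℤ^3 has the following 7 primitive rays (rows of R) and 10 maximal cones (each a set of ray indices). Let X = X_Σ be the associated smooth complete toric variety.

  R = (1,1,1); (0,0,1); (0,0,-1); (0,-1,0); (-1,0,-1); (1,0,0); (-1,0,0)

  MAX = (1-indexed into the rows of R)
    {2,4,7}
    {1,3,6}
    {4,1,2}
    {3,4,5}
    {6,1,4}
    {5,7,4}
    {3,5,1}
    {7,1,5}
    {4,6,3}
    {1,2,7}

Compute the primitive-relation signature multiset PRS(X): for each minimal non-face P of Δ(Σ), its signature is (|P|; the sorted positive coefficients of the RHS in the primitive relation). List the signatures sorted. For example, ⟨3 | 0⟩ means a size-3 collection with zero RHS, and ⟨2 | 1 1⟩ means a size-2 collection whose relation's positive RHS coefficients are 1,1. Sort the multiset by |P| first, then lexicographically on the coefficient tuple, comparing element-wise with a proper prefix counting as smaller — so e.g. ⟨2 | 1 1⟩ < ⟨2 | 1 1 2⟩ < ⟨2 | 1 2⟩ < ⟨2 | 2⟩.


|primitive collections| = 9. Relations:

  P={2,3}:  v_{2} + v_{3} = 0 ; sig = ⟨2 | 0⟩
  P={6,7}:  v_{6} + v_{7} = 0 ; sig = ⟨2 | 0⟩
  P={2,5}:  v_{2} + v_{5} = v_{7} ; sig = ⟨2 | 1⟩
  P={3,7}:  v_{3} + v_{7} = v_{5} ; sig = ⟨2 | 1⟩
  P={5,6}:  v_{5} + v_{6} = v_{3} ; sig = ⟨2 | 1⟩
  P={2,6}:  v_{2} + v_{6} = v_{1} + v_{4} ; sig = ⟨2 | 1 1⟩
  P={1,4,5}:  v_{1} + v_{4} + v_{5} = 0 ; sig = ⟨3 | 0⟩
  P={1,3,4}:  v_{1} + v_{3} + v_{4} = v_{6} ; sig = ⟨3 | 1⟩
  P={1,4,7}:  v_{1} + v_{4} + v_{7} = v_{2} ; sig = ⟨3 | 1⟩

so the primitive-relation signature multiset is
    ⟨2 | 0⟩
    ⟨2 | 0⟩
    ⟨2 | 1⟩
    ⟨2 | 1⟩
    ⟨2 | 1⟩
    ⟨2 | 1 1⟩
    ⟨3 | 0⟩
    ⟨3 | 1⟩
    ⟨3 | 1⟩


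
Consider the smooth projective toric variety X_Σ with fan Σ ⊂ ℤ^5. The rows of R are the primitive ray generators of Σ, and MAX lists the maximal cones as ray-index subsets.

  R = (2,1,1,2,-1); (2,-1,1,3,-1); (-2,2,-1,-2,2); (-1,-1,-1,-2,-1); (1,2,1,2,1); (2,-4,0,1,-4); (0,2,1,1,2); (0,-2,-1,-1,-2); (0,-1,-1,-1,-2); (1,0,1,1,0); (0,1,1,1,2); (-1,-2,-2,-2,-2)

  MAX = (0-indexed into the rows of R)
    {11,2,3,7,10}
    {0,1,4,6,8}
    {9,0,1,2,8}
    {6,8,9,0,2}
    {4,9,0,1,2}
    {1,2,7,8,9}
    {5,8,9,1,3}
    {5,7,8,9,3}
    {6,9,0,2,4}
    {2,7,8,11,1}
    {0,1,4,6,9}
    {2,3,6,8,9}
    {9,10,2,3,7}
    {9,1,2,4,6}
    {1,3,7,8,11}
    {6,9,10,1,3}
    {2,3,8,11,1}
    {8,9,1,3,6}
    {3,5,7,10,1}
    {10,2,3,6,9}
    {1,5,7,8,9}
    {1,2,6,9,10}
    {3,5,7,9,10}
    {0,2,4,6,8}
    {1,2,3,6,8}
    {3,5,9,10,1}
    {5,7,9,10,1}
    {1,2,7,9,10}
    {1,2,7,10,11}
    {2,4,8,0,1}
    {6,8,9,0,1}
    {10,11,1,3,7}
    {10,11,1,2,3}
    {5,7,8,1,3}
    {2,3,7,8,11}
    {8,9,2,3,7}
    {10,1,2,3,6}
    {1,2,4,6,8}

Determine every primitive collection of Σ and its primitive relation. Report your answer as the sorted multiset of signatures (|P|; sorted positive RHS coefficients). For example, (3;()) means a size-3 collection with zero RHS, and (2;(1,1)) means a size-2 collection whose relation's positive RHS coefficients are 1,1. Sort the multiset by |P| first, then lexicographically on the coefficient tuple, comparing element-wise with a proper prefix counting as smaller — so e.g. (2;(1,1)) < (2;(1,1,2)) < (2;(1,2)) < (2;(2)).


Σ has 23 primitive collections:

  • {6,7}:  v_{6} + v_{7} = 0  ⟹  sig = (2;())
  • {8,10}:  v_{8} + v_{10} = 0  ⟹  sig = (2;())
  • {2,5}:  v_{2} + v_{5} = v_{7}  ⟹  sig = (2;(1))
  • {9,11}:  v_{9} + v_{11} = v_{7}  ⟹  sig = (2;(1))
  • {0,10}:  v_{0} + v_{10} = v_{4} + v_{9}  ⟹  sig = (2;(1,1))
  • {3,4}:  v_{3} + v_{4} = v_{6} + v_{8}  ⟹  sig = (2;(1,1))
  • {4,5}:  v_{4} + v_{5} = v_{1} + v_{8} + v_{9}  ⟹  sig = (2;(1,1,1))
  • {4,11}:  v_{4} + v_{11} = v_{1} + v_{2} + v_{8}  ⟹  sig = (2;(1,1,1))
  • {5,6}:  v_{5} + v_{6} = v_{1} + v_{3} + v_{9}  ⟹  sig = (2;(1,1,1))
  • {6,11}:  v_{6} + v_{11} = v_{1} + v_{2} + v_{3}  ⟹  sig = (2;(1,1,1))
  • {4,7}:  v_{4} + v_{7} = v_{1} + v_{2} + v_{8} + v_{9}  ⟹  sig = (2;(1,1,1,1))
  • {4,10}:  v_{4} + v_{10} = v_{1} + v_{2} + v_{6} + v_{9}  ⟹  sig = (2;(1,1,1,1))
  • {0,11}:  v_{0} + v_{11} = v_{1} + v_{2} + 2·v_{8} + v_{9}  ⟹  sig = (2;(1,1,1,2))
  • {0,3}:  v_{0} + v_{3} = v_{6} + 2·v_{8} + v_{9}  ⟹  sig = (2;(1,1,2))
  • {5,11}:  v_{5} + v_{11} = v_{1} + v_{3} + 2·v_{7}  ⟹  sig = (2;(1,1,2))
  • {0,7}:  v_{0} + v_{7} = v_{1} + v_{2} + 2·v_{8} + 2·v_{9}  ⟹  sig = (2;(1,1,2,2))
  • {0,5}:  v_{0} + v_{5} = v_{1} + 2·v_{8} + 2·v_{9}  ⟹  sig = (2;(1,2,2))
  • {4,8,9}:  v_{4} + v_{8} + v_{9} = v_{0}  ⟹  sig = (3;(1))
  • {1,2,3,9}:  v_{1} + v_{2} + v_{3} + v_{9} = 0  ⟹  sig = (4;())
  • {1,2,3,7}:  v_{1} + v_{2} + v_{3} + v_{7} = v_{11}  ⟹  sig = (4;(1))
  • {1,3,7,9}:  v_{1} + v_{3} + v_{7} + v_{9} = v_{5}  ⟹  sig = (4;(1))
  • {0,1,2,6}:  v_{0} + v_{1} + v_{2} + v_{6} = 2·v_{4}  ⟹  sig = (4;(2))
  • {1,2,6,8,9}:  v_{1} + v_{2} + v_{6} + v_{8} + v_{9} = v_{4}  ⟹  sig = (5;(1))

so the primitive-relation signature multiset is
[(2;()), (2;()), (2;(1)), (2;(1)), (2;(1,1)), (2;(1,1)), (2;(1,1,1)), (2;(1,1,1)), (2;(1,1,1)), (2;(1,1,1)), (2;(1,1,1,1)), (2;(1,1,1,1)), (2;(1,1,1,2)), (2;(1,1,2)), (2;(1,1,2)), (2;(1,1,2,2)), (2;(1,2,2)), (3;(1)), (4;()), (4;(1)), (4;(1)), (4;(2)), (5;(1))]


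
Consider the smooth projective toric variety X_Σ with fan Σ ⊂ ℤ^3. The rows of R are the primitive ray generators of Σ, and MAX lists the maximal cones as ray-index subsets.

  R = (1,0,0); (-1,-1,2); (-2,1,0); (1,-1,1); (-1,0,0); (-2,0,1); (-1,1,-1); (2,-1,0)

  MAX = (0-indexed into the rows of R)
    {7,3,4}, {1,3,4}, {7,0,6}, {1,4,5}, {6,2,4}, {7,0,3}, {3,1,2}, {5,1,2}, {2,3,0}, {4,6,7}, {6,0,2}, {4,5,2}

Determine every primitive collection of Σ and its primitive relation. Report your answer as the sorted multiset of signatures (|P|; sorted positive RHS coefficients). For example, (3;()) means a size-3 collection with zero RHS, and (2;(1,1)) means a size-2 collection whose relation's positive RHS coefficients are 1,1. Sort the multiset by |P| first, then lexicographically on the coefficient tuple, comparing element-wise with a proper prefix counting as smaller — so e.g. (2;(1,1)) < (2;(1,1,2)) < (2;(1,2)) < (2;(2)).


Primitive collections (12):

  {0,4}:  v_{0} + v_{4} = 0  ⇒ sig = (2;())
  {2,7}:  v_{2} + v_{7} = 0  ⇒ sig = (2;())
  {3,6}:  v_{3} + v_{6} = 0  ⇒ sig = (2;())
  {1,6}:  v_{1} + v_{6} = v_{5}  ⇒ sig = (2;(1))
  {3,5}:  v_{3} + v_{5} = v_{1}  ⇒ sig = (2;(1))
  {0,5}:  v_{0} + v_{5} = v_{2} + v_{3}  ⇒ sig = (2;(1,1))
  {5,6}:  v_{5} + v_{6} = v_{2} + v_{4}  ⇒ sig = (2;(1,1))
  {5,7}:  v_{5} + v_{7} = v_{3} + v_{4}  ⇒ sig = (2;(1,1))
  {0,1}:  v_{0} + v_{1} = v_{2} + 2·v_{3}  ⇒ sig = (2;(1,2))
  {1,7}:  v_{1} + v_{7} = 2·v_{3} + v_{4}  ⇒ sig = (2;(1,2))
  {2,3,4}:  v_{2} + v_{3} + v_{4} = v_{5}  ⇒ sig = (3;(1))
  {1,2,4}:  v_{1} + v_{2} + v_{4} = 2·v_{5}  ⇒ sig = (3;(2))

Hence PRS(X_Σ) =
{ (2;()) ×3,  (2;(1)) ×2,  (2;(1,1)) ×3,  (2;(1,2)) ×2,  (3;(1)),  (3;(2)) }


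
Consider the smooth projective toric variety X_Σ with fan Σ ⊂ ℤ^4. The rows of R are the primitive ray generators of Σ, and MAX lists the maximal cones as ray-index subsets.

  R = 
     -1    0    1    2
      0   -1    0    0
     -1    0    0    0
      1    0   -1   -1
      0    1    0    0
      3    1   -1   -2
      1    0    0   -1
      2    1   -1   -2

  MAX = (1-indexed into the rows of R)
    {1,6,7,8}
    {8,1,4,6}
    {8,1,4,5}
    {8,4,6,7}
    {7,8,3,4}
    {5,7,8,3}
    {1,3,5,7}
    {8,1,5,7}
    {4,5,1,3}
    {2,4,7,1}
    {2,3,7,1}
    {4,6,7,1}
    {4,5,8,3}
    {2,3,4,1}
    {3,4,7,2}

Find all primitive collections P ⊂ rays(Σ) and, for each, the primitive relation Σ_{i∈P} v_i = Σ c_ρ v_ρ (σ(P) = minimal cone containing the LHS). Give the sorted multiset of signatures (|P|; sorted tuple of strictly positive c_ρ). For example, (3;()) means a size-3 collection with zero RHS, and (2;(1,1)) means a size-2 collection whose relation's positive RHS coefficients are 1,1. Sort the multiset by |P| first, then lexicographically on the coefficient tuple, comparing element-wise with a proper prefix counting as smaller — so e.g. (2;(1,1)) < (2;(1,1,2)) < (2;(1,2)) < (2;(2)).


Minimal non-faces — 9 found among 8 rays, 15 max cones:

  P={2,5}:  v_{2} + v_{5} = 0  ⇒ sig = (2;())
  P={3,6}:  v_{3} + v_{6} = v_{8}  ⇒ sig = (2;(1))
  P={2,8}:  v_{2} + v_{8} = v_{4} + v_{7}  ⇒ sig = (2;(1,1))
  P={5,6}:  v_{5} + v_{6} = v_{1} + 2·v_{8}  ⇒ sig = (2;(1,2))
  P={2,6}:  v_{2} + v_{6} = v_{1} + 2·v_{4} + 2·v_{7}  ⇒ sig = (2;(1,2,2))
  P={1,3,8}:  v_{1} + v_{3} + v_{8} = v_{5}  ⇒ sig = (3;(1))
  P={4,5,7}:  v_{4} + v_{5} + v_{7} = v_{8}  ⇒ sig = (3;(1))
  P={1,3,4,7}:  v_{1} + v_{3} + v_{4} + v_{7} = 0  ⇒ sig = (4;())
  P={1,4,7,8}:  v_{1} + v_{4} + v_{7} + v_{8} = v_{6}  ⇒ sig = (4;(1))

Hence PRS(X_Σ) =
    (2;())
    (2;(1))
    (2;(1,1))
    (2;(1,2))
    (2;(1,2,2))
    (3;(1))
    (3;(1))
    (4;())
    (4;(1))
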